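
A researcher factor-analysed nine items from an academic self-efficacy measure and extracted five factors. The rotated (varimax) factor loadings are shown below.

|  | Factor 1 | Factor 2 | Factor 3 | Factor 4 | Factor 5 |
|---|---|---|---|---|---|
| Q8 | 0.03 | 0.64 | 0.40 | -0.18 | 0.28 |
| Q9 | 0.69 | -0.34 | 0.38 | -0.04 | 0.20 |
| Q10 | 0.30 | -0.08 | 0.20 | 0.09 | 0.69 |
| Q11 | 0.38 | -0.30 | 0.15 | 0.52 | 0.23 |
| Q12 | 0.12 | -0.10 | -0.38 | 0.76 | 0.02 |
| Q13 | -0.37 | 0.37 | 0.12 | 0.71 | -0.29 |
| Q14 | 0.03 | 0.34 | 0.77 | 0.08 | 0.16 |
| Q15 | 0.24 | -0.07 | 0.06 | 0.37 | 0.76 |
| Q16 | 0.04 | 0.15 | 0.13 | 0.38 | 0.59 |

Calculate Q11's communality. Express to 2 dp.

0.58

h² = 0.38² + (-0.30)² + 0.15² + 0.52² + 0.23² = 0.1444 + 0.0900 + 0.0225 + 0.2704 + 0.0529 = 0.5802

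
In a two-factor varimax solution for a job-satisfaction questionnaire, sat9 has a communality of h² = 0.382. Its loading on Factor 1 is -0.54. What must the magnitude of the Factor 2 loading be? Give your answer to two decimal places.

0.30

Under orthogonal rotation h² = Σλ², so λ_Factor 2² = h² − (0.2916) = 0.382 − 0.2916 = 0.0904.
|λ| = √0.0904 = 0.3007.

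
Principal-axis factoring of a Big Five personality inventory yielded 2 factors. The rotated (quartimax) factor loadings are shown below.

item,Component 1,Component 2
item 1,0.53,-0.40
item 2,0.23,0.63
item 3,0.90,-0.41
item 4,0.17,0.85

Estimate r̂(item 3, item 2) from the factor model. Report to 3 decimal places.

-0.051

r̂ = Σ λ_i·λ_j across factors = (0.90)(0.23) + (-0.41)(0.63)
  = +0.2070 -0.2583 = -0.0513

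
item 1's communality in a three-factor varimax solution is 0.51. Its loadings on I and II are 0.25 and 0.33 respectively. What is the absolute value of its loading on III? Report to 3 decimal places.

0.582

Under orthogonal rotation h² = Σλ², so λ_III² = h² − (0.1714) = 0.51 − 0.1714 = 0.3386.
|λ| = √0.3386 = 0.5819.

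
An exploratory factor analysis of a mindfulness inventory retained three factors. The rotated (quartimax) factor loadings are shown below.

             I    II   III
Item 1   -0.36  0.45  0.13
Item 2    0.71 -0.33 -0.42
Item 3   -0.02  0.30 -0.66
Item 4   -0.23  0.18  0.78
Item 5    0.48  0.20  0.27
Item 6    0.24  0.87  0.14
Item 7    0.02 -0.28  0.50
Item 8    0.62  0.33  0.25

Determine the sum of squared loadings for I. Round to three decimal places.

SS loadings for I = (-0.36)² + 0.71² + (-0.02)² + (-0.23)² + 0.48² + 0.24² + 0.02² + 0.62² = 0.1296 + 0.5041 + 0.0004 + 0.0529 + 0.2304 + 0.0576 + 0.0004 + 0.3844 = 1.3598

1.360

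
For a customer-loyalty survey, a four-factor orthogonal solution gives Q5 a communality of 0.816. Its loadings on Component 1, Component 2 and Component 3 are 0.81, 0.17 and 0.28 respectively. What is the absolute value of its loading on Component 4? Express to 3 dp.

0.229

Under orthogonal rotation h² = Σλ², so λ_Component 4² = h² − (0.7634) = 0.816 − 0.7634 = 0.0526.
|λ| = √0.0526 = 0.2293.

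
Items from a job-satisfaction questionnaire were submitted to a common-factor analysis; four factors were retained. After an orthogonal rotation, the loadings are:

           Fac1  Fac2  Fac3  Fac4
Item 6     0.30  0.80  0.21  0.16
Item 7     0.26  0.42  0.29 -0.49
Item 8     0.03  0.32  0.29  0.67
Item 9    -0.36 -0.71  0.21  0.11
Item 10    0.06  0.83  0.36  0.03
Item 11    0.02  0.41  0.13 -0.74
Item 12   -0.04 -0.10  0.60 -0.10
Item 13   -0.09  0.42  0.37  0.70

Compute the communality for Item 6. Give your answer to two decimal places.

0.80

h² = 0.30² + 0.80² + 0.21² + 0.16² = 0.0900 + 0.6400 + 0.0441 + 0.0256 = 0.7997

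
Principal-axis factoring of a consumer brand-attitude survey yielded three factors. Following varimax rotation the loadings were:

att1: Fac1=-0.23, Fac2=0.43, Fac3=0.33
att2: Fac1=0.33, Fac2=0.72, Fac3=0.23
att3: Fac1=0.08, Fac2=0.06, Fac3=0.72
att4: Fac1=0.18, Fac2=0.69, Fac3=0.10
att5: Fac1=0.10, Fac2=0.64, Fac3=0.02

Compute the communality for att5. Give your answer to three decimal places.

h² = 0.10² + 0.64² + 0.02² = 0.0100 + 0.4096 + 0.0004 = 0.4200

0.420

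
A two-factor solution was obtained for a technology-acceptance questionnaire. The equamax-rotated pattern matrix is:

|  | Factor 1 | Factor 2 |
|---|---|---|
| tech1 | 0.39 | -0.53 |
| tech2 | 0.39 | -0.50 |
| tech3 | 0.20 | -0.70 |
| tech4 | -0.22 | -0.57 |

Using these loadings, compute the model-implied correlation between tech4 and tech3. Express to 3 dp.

r̂ = Σ λ_i·λ_j across factors = (-0.22)(0.20) + (-0.57)(-0.70)
  = -0.0440 +0.3990 = 0.3550

0.355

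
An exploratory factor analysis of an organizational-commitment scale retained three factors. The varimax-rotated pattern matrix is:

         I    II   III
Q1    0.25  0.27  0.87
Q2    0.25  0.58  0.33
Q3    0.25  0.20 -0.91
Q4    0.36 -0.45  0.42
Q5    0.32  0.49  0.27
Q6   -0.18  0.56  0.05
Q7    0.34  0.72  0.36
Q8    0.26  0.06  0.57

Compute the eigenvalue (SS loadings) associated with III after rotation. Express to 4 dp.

SS loadings for III = 0.87² + 0.33² + (-0.91)² + 0.42² + 0.27² + 0.05² + 0.36² + 0.57² = 0.7569 + 0.1089 + 0.8281 + 0.1764 + 0.0729 + 0.0025 + 0.1296 + 0.3249 = 2.4002

2.4002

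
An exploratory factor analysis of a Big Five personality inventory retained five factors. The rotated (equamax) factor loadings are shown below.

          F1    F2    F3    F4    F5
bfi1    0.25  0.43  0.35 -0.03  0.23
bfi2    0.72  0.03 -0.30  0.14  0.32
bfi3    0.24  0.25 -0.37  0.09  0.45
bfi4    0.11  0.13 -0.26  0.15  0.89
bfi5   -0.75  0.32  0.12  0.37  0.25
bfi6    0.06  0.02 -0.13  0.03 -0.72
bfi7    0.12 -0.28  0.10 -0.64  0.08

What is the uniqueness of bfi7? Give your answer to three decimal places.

0.481

h² = 0.12² + (-0.28)² + 0.10² + (-0.64)² + 0.08² = 0.0144 + 0.0784 + 0.0100 + 0.4096 + 0.0064 = 0.5188
Uniqueness u² = 1 − h² = 1 − 0.5188 = 0.4812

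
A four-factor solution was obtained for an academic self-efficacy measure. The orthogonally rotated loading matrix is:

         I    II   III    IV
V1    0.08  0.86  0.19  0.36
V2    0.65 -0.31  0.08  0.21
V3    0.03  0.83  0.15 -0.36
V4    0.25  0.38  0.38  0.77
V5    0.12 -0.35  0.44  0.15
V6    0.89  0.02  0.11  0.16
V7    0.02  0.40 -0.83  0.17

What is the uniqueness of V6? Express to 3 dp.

0.170

h² = 0.89² + 0.02² + 0.11² + 0.16² = 0.7921 + 0.0004 + 0.0121 + 0.0256 = 0.8302
Uniqueness u² = 1 − h² = 1 − 0.8302 = 0.1698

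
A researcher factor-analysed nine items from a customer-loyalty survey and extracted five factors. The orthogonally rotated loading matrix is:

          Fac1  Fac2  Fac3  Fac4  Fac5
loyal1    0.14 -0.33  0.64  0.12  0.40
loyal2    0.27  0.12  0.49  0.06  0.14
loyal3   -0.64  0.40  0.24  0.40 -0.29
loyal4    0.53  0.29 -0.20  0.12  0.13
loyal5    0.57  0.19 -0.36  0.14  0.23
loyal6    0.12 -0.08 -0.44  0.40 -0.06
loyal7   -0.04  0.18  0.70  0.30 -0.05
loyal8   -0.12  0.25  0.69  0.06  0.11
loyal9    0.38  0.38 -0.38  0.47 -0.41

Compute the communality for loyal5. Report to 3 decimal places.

0.563

h² = 0.57² + 0.19² + (-0.36)² + 0.14² + 0.23² = 0.3249 + 0.0361 + 0.1296 + 0.0196 + 0.0529 = 0.5631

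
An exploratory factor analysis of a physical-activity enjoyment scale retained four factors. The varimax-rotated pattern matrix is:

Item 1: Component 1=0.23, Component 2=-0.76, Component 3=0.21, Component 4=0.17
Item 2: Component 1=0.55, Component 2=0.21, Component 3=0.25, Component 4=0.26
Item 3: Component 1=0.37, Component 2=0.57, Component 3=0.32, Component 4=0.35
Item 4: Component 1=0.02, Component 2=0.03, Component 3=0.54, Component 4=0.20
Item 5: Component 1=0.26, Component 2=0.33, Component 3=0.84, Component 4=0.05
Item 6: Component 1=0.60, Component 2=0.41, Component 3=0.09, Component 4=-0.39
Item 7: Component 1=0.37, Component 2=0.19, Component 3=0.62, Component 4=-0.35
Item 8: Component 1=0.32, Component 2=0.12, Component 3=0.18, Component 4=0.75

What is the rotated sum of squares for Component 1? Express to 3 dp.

1.160

SS loadings for Component 1 = 0.23² + 0.55² + 0.37² + 0.02² + 0.26² + 0.60² + 0.37² + 0.32² = 0.0529 + 0.3025 + 0.1369 + 0.0004 + 0.0676 + 0.3600 + 0.1369 + 0.1024 = 1.1596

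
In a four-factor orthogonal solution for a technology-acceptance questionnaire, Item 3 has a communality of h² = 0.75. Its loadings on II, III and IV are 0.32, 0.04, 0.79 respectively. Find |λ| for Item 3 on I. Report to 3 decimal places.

Under orthogonal rotation h² = Σλ², so λ_I² = h² − (0.7281) = 0.75 − 0.7281 = 0.0219.
|λ| = √0.0219 = 0.1480.

0.148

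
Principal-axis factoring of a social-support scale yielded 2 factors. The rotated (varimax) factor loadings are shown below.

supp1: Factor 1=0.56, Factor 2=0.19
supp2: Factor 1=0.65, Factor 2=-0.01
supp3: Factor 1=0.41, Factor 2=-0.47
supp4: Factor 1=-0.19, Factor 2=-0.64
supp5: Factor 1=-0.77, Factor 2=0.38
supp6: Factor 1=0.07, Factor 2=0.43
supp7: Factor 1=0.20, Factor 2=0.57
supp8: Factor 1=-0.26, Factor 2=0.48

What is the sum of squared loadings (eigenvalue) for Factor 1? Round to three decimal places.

SS loadings for Factor 1 = 0.56² + 0.65² + 0.41² + (-0.19)² + (-0.77)² + 0.07² + 0.20² + (-0.26)² = 0.3136 + 0.4225 + 0.1681 + 0.0361 + 0.5929 + 0.0049 + 0.0400 + 0.0676 = 1.6457

1.646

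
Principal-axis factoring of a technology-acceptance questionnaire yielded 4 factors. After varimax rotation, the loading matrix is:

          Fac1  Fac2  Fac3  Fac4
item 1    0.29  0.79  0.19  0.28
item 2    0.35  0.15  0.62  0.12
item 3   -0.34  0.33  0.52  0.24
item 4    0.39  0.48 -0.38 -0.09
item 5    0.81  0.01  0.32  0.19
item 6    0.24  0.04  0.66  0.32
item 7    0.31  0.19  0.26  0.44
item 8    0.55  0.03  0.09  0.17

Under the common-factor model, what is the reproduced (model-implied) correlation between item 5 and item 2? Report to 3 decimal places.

r̂ = Σ λ_i·λ_j across factors = (0.81)(0.35) + (0.01)(0.15) + (0.32)(0.62) + (0.19)(0.12)
  = +0.2835 +0.0015 +0.1984 +0.0228 = 0.5062

0.506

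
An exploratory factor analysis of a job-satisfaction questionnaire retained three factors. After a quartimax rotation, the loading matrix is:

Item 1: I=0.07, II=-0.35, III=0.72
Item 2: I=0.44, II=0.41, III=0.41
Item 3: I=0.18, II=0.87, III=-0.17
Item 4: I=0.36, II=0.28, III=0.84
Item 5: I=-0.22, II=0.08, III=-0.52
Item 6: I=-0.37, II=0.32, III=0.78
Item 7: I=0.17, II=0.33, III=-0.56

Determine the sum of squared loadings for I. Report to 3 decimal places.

SS loadings for I = 0.07² + 0.44² + 0.18² + 0.36² + (-0.22)² + (-0.37)² + 0.17² = 0.0049 + 0.1936 + 0.0324 + 0.1296 + 0.0484 + 0.1369 + 0.0289 = 0.5747

0.575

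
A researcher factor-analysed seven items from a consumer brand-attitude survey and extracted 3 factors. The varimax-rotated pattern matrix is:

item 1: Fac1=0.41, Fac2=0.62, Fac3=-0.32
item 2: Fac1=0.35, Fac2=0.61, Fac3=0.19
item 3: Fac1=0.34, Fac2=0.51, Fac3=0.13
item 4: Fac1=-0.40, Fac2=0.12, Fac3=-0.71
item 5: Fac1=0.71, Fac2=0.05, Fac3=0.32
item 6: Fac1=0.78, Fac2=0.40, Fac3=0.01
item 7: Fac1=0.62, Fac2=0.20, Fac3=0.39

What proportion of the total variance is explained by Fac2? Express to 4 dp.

SS loadings for Fac2 = 0.62² + 0.61² + 0.51² + 0.12² + 0.05² + 0.40² + 0.20² = 1.2335
Proportion of variance = 1.2335 / 7 = 0.1762.

0.1762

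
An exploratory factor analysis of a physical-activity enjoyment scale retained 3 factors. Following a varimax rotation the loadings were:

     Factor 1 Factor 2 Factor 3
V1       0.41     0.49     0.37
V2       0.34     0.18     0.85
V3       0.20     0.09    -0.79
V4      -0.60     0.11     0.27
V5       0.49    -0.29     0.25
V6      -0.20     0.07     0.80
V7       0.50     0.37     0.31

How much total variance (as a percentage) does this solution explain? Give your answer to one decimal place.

58.4%

SS loadings by factor: 1.2138, 0.5186, 2.3550; total = 4.0874.
Total variance with 7 standardized items is 7, so the solution explains 4.0874/7 = 0.5839 = 58.39%.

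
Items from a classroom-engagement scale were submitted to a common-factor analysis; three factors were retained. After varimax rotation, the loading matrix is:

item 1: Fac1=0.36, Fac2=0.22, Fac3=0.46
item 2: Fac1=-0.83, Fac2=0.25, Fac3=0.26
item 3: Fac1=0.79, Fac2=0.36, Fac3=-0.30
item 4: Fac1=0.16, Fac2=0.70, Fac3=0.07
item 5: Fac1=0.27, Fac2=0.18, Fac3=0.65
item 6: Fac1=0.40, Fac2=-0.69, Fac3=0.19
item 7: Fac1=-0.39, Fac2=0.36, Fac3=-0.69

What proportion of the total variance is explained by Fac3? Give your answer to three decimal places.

0.187

SS loadings for Fac3 = 0.46² + 0.26² + (-0.30)² + 0.07² + 0.65² + 0.19² + (-0.69)² = 1.3088
Proportion of variance = 1.3088 / 7 = 0.1870.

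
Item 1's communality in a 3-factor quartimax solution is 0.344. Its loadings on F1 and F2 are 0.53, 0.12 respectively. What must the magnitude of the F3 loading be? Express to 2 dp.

0.22

Under orthogonal rotation h² = Σλ², so λ_F3² = h² − (0.2953) = 0.344 − 0.2953 = 0.0487.
|λ| = √0.0487 = 0.2207.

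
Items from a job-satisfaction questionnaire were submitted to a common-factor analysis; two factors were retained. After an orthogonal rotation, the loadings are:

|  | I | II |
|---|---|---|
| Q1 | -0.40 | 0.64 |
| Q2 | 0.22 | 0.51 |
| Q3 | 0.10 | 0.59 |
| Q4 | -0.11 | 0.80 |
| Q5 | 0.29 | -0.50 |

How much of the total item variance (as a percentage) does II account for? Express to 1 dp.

38.2%

SS loadings for II = 0.64² + 0.51² + 0.59² + 0.80² + (-0.50)² = 1.9078
With 5 standardized items, total variance = 5. Proportion = 1.9078/5 = 0.3816 → 38.16%.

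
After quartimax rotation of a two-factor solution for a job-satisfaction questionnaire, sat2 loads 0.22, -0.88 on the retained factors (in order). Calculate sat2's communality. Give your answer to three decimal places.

h² = 0.22² + (-0.88)² = 0.0484 + 0.7744 = 0.8228

0.823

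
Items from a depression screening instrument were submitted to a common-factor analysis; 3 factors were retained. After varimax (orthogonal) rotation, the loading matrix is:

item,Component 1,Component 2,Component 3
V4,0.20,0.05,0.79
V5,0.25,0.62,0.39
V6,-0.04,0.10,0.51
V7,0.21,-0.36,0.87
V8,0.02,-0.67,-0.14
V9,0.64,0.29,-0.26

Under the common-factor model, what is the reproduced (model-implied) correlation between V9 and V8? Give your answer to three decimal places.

r̂ = Σ λ_i·λ_j across factors = (0.64)(0.02) + (0.29)(-0.67) + (-0.26)(-0.14)
  = +0.0128 -0.1943 +0.0364 = -0.1451

-0.145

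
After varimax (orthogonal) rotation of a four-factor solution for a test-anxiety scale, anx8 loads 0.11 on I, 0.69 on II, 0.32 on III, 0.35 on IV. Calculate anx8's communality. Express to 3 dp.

0.713

h² = 0.11² + 0.69² + 0.32² + 0.35² = 0.0121 + 0.4761 + 0.1024 + 0.1225 = 0.7131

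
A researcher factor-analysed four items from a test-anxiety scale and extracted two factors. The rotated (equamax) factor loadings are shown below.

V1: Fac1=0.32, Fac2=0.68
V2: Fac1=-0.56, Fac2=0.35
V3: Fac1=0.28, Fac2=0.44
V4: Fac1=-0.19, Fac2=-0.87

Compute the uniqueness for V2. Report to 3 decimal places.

h² = (-0.56)² + 0.35² = 0.3136 + 0.1225 = 0.4361
Uniqueness u² = 1 − h² = 1 − 0.4361 = 0.5639

0.564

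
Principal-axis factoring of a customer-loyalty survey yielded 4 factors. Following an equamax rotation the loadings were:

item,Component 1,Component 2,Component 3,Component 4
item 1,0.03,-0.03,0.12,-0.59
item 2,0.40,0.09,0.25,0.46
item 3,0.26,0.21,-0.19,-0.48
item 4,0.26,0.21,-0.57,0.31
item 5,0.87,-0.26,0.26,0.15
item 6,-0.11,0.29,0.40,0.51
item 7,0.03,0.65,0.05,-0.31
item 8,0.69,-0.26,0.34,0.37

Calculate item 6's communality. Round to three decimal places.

0.516

h² = (-0.11)² + 0.29² + 0.40² + 0.51² = 0.0121 + 0.0841 + 0.1600 + 0.2601 = 0.5163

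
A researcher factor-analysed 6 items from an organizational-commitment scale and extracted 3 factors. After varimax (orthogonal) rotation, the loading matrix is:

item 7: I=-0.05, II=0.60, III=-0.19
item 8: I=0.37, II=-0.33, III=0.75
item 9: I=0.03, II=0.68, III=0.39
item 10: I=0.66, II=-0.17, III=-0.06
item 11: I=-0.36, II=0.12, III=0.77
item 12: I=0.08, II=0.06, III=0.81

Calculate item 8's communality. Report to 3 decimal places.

0.808

h² = 0.37² + (-0.33)² + 0.75² = 0.1369 + 0.1089 + 0.5625 = 0.8083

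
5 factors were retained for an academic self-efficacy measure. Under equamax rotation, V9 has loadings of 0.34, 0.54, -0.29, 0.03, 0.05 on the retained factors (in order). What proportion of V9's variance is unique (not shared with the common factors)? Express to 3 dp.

h² = 0.34² + 0.54² + (-0.29)² + 0.03² + 0.05² = 0.1156 + 0.2916 + 0.0841 + 0.0009 + 0.0025 = 0.4947
Uniqueness u² = 1 − h² = 1 − 0.4947 = 0.5053

0.505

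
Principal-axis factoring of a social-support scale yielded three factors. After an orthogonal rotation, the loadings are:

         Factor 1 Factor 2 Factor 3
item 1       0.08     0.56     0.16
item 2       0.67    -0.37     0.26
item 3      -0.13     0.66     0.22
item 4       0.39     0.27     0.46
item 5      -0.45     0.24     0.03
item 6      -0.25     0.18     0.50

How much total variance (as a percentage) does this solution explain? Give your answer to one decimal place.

SS loadings by factor: 0.8893, 1.0490, 0.6041; total = 2.5424.
Total variance with 6 standardized items is 6, so the solution explains 2.5424/6 = 0.4237 = 42.37%.

42.4%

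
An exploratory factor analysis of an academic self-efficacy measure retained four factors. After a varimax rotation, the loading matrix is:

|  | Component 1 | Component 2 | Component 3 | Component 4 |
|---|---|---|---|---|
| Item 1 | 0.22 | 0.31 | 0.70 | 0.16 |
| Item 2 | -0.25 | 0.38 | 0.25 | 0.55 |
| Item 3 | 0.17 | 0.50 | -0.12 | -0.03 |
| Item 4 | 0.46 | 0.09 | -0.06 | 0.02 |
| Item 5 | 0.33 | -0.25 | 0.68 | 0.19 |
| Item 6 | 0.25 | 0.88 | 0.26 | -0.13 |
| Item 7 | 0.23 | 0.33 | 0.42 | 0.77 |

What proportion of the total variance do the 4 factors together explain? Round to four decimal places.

SS loadings by factor: 0.5757, 1.4444, 1.2769, 0.9753; total = 4.2723.
Total variance with 7 standardized items is 7, so the solution explains 4.2723/7 = 0.6103.

0.6103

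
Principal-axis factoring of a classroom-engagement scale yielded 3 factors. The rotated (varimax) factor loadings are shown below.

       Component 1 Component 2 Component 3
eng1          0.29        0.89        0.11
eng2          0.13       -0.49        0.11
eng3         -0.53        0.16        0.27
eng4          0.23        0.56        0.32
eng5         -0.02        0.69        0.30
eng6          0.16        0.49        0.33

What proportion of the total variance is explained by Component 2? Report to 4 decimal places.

SS loadings for Component 2 = 0.89² + (-0.49)² + 0.16² + 0.56² + 0.69² + 0.49² = 2.0876
Proportion of variance = 2.0876 / 6 = 0.3479.

0.3479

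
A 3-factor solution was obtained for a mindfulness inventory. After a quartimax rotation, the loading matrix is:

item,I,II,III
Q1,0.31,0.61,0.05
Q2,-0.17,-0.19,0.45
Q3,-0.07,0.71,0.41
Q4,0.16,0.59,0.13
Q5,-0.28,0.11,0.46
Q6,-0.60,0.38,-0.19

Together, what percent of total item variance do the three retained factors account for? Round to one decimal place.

44.1%

Communalities: 0.4707, 0.2675, 0.6771, 0.3906, 0.3021, 0.5405; Σh² = 2.6485.
Total variance with 6 standardized items is 6, so the solution explains 2.6485/6 = 0.4414 = 44.14%.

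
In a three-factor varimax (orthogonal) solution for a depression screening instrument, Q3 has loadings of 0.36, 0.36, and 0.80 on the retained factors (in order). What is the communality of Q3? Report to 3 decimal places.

h² = 0.36² + 0.36² + 0.80² = 0.1296 + 0.1296 + 0.6400 = 0.8992

0.899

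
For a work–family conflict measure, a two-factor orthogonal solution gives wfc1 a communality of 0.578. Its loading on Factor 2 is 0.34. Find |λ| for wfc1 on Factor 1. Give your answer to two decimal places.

0.68

Under orthogonal rotation h² = Σλ², so λ_Factor 1² = h² − (0.1156) = 0.578 − 0.1156 = 0.4624.
|λ| = √0.4624 = 0.6800.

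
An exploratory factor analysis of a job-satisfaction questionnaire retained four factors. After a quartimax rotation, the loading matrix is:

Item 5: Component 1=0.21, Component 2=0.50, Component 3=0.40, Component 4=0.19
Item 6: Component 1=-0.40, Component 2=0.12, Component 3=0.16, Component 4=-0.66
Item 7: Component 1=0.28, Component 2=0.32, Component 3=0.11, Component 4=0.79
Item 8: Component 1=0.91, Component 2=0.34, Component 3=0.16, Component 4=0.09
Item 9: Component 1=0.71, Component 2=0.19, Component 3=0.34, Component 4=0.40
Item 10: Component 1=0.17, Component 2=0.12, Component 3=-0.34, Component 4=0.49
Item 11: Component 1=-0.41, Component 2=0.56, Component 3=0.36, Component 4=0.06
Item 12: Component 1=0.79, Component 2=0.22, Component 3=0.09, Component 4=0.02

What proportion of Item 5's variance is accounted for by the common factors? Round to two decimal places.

0.49

h² = 0.21² + 0.50² + 0.40² + 0.19² = 0.0441 + 0.2500 + 0.1600 + 0.0361 = 0.4902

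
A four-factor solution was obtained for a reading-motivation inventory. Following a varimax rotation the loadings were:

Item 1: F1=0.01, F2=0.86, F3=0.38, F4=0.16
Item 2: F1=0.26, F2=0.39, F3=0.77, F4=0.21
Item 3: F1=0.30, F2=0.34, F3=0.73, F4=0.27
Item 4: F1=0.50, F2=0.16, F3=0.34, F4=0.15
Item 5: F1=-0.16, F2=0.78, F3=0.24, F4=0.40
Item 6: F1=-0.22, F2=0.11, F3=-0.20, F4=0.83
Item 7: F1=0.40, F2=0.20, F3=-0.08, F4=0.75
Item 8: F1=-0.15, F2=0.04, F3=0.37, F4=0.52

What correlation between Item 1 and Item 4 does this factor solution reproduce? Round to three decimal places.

r̂ = Σ λ_i·λ_j across factors = (0.01)(0.50) + (0.86)(0.16) + (0.38)(0.34) + (0.16)(0.15)
  = +0.0050 +0.1376 +0.1292 +0.0240 = 0.2958

0.296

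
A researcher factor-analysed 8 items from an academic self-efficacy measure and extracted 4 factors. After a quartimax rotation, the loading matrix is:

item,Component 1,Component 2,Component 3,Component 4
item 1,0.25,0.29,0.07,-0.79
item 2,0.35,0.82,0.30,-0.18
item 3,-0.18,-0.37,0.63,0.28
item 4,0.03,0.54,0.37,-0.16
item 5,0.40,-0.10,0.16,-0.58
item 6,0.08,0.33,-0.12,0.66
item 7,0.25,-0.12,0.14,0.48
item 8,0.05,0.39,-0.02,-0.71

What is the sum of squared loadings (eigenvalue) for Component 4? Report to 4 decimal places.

2.2670

SS loadings for Component 4 = (-0.79)² + (-0.18)² + 0.28² + (-0.16)² + (-0.58)² + 0.66² + 0.48² + (-0.71)² = 0.6241 + 0.0324 + 0.0784 + 0.0256 + 0.3364 + 0.4356 + 0.2304 + 0.5041 = 2.2670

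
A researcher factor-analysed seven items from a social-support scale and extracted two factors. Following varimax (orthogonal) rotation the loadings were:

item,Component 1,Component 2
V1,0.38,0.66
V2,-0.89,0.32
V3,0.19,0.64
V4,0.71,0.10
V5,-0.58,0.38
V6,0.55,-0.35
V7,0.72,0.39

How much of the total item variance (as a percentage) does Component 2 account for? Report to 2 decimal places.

19.67%

SS loadings for Component 2 = 0.66² + 0.32² + 0.64² + 0.10² + 0.38² + (-0.35)² + 0.39² = 1.3766
With 7 standardized items, total variance = 7. Proportion = 1.3766/7 = 0.1967 → 19.67%.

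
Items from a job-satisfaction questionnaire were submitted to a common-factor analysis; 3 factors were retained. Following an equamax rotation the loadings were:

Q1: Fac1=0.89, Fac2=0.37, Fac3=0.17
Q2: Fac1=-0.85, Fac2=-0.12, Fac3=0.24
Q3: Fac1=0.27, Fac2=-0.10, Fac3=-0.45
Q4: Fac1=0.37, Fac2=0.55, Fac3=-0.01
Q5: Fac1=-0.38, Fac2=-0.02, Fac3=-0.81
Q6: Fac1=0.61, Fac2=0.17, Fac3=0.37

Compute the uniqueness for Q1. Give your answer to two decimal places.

0.04

h² = 0.89² + 0.37² + 0.17² = 0.7921 + 0.1369 + 0.0289 = 0.9579
Uniqueness u² = 1 − h² = 1 − 0.9579 = 0.0421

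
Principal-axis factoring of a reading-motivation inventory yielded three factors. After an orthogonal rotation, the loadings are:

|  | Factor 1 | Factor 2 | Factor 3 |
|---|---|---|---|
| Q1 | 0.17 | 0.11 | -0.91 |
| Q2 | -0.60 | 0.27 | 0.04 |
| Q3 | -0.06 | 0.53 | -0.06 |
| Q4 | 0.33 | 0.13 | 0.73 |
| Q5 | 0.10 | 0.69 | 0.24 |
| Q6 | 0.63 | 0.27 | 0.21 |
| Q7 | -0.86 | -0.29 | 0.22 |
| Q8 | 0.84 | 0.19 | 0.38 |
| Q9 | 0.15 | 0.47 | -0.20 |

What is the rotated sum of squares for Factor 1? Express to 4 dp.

SS loadings for Factor 1 = 0.17² + (-0.60)² + (-0.06)² + 0.33² + 0.10² + 0.63² + (-0.86)² + 0.84² + 0.15² = 0.0289 + 0.3600 + 0.0036 + 0.1089 + 0.0100 + 0.3969 + 0.7396 + 0.7056 + 0.0225 = 2.3760

2.3760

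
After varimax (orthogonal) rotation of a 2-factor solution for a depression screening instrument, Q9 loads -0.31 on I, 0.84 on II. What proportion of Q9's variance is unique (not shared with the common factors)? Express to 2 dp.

0.20

h² = (-0.31)² + 0.84² = 0.0961 + 0.7056 = 0.8017
Uniqueness u² = 1 − h² = 1 − 0.8017 = 0.1983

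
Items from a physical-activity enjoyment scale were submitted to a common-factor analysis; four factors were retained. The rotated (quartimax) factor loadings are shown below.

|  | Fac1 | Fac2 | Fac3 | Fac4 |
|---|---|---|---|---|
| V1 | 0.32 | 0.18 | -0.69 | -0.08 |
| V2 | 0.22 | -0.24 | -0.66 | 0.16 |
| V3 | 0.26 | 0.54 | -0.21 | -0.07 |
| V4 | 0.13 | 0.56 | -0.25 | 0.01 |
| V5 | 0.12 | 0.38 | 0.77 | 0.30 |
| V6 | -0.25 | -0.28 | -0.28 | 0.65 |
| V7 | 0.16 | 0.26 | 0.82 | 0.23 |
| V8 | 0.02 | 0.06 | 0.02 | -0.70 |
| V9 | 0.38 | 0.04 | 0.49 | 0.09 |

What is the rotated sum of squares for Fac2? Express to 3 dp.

0.991

SS loadings for Fac2 = 0.18² + (-0.24)² + 0.54² + 0.56² + 0.38² + (-0.28)² + 0.26² + 0.06² + 0.04² = 0.0324 + 0.0576 + 0.2916 + 0.3136 + 0.1444 + 0.0784 + 0.0676 + 0.0036 + 0.0016 = 0.9908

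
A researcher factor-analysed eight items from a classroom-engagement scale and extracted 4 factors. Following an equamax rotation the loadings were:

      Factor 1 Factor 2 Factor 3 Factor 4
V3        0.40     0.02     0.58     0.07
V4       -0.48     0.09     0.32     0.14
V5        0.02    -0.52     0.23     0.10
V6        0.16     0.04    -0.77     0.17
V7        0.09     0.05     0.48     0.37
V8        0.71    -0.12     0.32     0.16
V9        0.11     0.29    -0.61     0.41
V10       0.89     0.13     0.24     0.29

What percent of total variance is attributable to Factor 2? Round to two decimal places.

SS loadings for Factor 2 = 0.02² + 0.09² + (-0.52)² + 0.04² + 0.05² + (-0.12)² + 0.29² + 0.13² = 0.3984
With 8 standardized items, total variance = 8. Proportion = 0.3984/8 = 0.0498 → 4.98%.

4.98%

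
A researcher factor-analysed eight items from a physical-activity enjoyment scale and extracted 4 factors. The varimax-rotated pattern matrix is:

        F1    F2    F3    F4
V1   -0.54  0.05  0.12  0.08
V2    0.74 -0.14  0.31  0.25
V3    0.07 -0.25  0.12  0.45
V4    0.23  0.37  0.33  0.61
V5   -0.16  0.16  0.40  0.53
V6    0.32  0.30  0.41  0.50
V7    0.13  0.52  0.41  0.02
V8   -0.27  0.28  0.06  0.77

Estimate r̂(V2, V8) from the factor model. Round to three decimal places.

r̂ = Σ λ_i·λ_j across factors = (0.74)(-0.27) + (-0.14)(0.28) + (0.31)(0.06) + (0.25)(0.77)
  = -0.1998 -0.0392 +0.0186 +0.1925 = -0.0279

-0.028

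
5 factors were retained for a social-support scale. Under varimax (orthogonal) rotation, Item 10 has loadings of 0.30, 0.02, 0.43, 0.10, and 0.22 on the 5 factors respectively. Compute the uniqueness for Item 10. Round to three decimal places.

0.666

h² = 0.30² + 0.02² + 0.43² + 0.10² + 0.22² = 0.0900 + 0.0004 + 0.1849 + 0.0100 + 0.0484 = 0.3337
Uniqueness u² = 1 − h² = 1 − 0.3337 = 0.6663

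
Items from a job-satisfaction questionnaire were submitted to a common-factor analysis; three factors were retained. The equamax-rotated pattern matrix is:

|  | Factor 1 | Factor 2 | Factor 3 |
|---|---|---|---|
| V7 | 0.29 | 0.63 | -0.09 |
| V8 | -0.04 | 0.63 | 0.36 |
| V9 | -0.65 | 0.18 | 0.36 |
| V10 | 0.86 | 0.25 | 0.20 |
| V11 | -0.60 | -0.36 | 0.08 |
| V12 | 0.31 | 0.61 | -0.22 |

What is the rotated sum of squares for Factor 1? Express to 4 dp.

1.7039

SS loadings for Factor 1 = 0.29² + (-0.04)² + (-0.65)² + 0.86² + (-0.60)² + 0.31² = 0.0841 + 0.0016 + 0.4225 + 0.7396 + 0.3600 + 0.0961 = 1.7039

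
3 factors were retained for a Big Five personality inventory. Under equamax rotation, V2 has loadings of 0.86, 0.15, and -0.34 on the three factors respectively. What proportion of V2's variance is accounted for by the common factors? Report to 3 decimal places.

h² = 0.86² + 0.15² + (-0.34)² = 0.7396 + 0.0225 + 0.1156 = 0.8777

0.878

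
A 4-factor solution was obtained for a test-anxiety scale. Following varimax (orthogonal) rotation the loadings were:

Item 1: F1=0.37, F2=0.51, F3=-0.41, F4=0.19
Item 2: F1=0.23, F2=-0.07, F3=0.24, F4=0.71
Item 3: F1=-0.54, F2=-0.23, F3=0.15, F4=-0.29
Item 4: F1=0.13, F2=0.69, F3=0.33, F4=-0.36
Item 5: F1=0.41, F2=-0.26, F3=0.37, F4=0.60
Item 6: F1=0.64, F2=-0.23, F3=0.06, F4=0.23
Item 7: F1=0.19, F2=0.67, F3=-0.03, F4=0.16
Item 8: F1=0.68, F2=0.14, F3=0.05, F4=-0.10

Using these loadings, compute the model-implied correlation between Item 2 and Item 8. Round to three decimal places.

0.088

r̂ = Σ λ_i·λ_j across factors = (0.23)(0.68) + (-0.07)(0.14) + (0.24)(0.05) + (0.71)(-0.10)
  = +0.1564 -0.0098 +0.0120 -0.0710 = 0.0876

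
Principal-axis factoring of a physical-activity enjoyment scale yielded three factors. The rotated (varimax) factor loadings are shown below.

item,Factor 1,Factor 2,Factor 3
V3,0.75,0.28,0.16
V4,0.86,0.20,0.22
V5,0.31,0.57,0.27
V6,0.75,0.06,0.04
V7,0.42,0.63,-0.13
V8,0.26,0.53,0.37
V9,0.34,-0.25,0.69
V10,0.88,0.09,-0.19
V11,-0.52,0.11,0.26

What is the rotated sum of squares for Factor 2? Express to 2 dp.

SS loadings for Factor 2 = 0.28² + 0.20² + 0.57² + 0.06² + 0.63² + 0.53² + (-0.25)² + 0.09² + 0.11² = 0.0784 + 0.0400 + 0.3249 + 0.0036 + 0.3969 + 0.2809 + 0.0625 + 0.0081 + 0.0121 = 1.2074

1.21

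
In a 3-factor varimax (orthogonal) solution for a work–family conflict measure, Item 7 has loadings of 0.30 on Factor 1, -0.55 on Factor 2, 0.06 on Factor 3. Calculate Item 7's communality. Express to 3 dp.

0.396

h² = 0.30² + (-0.55)² + 0.06² = 0.0900 + 0.3025 + 0.0036 = 0.3961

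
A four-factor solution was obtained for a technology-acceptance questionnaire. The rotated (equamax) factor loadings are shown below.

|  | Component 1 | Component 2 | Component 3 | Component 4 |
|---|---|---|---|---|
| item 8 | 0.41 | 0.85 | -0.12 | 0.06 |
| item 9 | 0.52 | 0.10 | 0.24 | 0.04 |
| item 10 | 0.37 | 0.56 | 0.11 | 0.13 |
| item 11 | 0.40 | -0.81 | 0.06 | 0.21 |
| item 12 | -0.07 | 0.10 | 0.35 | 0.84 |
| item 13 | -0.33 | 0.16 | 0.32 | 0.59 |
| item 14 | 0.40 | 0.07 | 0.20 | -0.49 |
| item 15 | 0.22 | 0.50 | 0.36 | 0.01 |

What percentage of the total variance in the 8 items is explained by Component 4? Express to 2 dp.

17.00%

SS loadings for Component 4 = 0.06² + 0.04² + 0.13² + 0.21² + 0.84² + 0.59² + (-0.49)² + 0.01² = 1.3601
With 8 standardized items, total variance = 8. Proportion = 1.3601/8 = 0.1700 → 17.00%.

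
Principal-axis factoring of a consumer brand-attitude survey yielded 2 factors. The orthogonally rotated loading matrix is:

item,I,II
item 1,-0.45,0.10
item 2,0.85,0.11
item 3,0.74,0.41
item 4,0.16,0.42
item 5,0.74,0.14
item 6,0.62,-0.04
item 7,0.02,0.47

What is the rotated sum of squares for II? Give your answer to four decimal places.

SS loadings for II = 0.10² + 0.11² + 0.41² + 0.42² + 0.14² + (-0.04)² + 0.47² = 0.0100 + 0.0121 + 0.1681 + 0.1764 + 0.0196 + 0.0016 + 0.2209 = 0.6087

0.6087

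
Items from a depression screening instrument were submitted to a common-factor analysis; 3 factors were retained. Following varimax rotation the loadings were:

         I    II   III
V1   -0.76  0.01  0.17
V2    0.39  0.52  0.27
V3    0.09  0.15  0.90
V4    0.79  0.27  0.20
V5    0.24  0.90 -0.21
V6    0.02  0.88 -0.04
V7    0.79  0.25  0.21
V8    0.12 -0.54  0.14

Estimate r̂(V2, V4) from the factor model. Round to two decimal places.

0.50

r̂ = Σ λ_i·λ_j across factors = (0.39)(0.79) + (0.52)(0.27) + (0.27)(0.20)
  = +0.3081 +0.1404 +0.0540 = 0.5025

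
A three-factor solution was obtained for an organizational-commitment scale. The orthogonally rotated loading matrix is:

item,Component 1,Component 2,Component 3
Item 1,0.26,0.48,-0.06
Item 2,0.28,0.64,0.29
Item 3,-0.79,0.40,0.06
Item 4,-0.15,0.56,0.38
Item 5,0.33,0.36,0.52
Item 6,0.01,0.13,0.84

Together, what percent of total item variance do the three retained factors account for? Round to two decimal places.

SS loadings by factor: 0.9016, 1.2601, 1.2117; total = 3.3734.
Total variance with 6 standardized items is 6, so the solution explains 3.3734/6 = 0.5622 = 56.22%.

56.22%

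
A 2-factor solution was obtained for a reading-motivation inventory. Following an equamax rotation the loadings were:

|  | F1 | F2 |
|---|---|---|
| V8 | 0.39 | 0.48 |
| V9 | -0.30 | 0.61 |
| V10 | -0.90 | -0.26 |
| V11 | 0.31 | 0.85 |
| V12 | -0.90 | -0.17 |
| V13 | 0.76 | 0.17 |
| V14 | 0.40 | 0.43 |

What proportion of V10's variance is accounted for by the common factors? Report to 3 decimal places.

0.878

h² = (-0.90)² + (-0.26)² = 0.8100 + 0.0676 = 0.8776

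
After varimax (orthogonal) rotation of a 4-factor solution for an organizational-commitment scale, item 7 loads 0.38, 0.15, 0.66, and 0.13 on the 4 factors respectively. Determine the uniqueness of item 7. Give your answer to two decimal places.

h² = 0.38² + 0.15² + 0.66² + 0.13² = 0.1444 + 0.0225 + 0.4356 + 0.0169 = 0.6194
Uniqueness u² = 1 − h² = 1 − 0.6194 = 0.3806

0.38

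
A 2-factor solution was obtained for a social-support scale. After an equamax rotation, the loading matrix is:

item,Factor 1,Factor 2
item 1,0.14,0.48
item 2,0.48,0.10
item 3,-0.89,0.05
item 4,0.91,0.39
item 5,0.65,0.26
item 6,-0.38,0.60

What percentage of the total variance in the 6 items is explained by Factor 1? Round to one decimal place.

40.6%

SS loadings for Factor 1 = 0.14² + 0.48² + (-0.89)² + 0.91² + 0.65² + (-0.38)² = 2.4371
With 6 standardized items, total variance = 6. Proportion = 2.4371/6 = 0.4062 → 40.62%.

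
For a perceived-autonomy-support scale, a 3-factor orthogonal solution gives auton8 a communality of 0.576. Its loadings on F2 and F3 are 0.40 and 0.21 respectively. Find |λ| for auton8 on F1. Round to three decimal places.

0.610

Under orthogonal rotation h² = Σλ², so λ_F1² = h² − (0.2041) = 0.576 − 0.2041 = 0.3719.
|λ| = √0.3719 = 0.6098.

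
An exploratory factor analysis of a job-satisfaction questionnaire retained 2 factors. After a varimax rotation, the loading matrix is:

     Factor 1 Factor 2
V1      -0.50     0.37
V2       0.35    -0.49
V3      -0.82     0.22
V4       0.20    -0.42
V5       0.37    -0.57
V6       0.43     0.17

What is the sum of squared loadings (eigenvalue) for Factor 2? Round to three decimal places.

SS loadings for Factor 2 = 0.37² + (-0.49)² + 0.22² + (-0.42)² + (-0.57)² + 0.17² = 0.1369 + 0.2401 + 0.0484 + 0.1764 + 0.3249 + 0.0289 = 0.9556

0.956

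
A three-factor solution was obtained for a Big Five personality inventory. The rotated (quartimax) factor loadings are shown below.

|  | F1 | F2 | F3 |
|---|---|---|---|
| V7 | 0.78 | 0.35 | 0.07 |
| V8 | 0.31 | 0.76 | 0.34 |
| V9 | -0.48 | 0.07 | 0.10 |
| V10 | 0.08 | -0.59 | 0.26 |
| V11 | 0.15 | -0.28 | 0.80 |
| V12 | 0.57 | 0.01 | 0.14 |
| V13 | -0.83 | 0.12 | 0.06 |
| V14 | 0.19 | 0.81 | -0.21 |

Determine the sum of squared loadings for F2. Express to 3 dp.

1.802

SS loadings for F2 = 0.35² + 0.76² + 0.07² + (-0.59)² + (-0.28)² + 0.01² + 0.12² + 0.81² = 0.1225 + 0.5776 + 0.0049 + 0.3481 + 0.0784 + 0.0001 + 0.0144 + 0.6561 = 1.8021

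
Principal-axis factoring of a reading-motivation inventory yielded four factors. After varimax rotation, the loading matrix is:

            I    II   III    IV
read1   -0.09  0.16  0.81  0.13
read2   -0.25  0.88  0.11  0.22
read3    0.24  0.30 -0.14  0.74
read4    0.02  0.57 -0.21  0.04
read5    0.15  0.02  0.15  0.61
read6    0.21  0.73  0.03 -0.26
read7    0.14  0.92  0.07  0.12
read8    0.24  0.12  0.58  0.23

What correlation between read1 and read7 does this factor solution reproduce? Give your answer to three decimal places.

0.207

r̂ = Σ λ_i·λ_j across factors = (-0.09)(0.14) + (0.16)(0.92) + (0.81)(0.07) + (0.13)(0.12)
  = -0.0126 +0.1472 +0.0567 +0.0156 = 0.2069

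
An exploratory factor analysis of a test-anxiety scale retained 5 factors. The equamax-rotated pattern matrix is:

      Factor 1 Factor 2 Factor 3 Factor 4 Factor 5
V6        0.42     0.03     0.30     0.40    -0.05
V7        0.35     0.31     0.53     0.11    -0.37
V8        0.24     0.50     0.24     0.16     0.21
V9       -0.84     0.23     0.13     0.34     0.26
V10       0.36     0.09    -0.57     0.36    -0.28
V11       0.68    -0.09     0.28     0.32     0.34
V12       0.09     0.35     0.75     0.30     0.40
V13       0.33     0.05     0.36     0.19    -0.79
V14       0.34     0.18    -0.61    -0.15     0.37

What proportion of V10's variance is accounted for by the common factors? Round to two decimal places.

0.67

h² = 0.36² + 0.09² + (-0.57)² + 0.36² + (-0.28)² = 0.1296 + 0.0081 + 0.3249 + 0.1296 + 0.0784 = 0.6706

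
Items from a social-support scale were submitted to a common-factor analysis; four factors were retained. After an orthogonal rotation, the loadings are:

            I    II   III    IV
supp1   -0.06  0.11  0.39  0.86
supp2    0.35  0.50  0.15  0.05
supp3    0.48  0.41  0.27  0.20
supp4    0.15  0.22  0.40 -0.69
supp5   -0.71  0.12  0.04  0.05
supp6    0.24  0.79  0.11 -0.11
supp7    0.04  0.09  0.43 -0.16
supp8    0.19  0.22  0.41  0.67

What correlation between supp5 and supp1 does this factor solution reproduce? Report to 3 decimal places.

0.114

r̂ = Σ λ_i·λ_j across factors = (-0.71)(-0.06) + (0.12)(0.11) + (0.04)(0.39) + (0.05)(0.86)
  = +0.0426 +0.0132 +0.0156 +0.0430 = 0.1144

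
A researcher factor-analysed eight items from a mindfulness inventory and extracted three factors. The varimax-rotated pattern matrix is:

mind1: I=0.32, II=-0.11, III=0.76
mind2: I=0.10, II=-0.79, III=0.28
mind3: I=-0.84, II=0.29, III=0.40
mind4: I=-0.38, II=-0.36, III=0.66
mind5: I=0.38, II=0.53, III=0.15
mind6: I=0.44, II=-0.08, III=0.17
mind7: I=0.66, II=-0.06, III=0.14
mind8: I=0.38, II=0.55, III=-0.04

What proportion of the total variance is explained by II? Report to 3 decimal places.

SS loadings for II = (-0.11)² + (-0.79)² + 0.29² + (-0.36)² + 0.53² + (-0.08)² + (-0.06)² + 0.55² = 1.4433
Proportion of variance = 1.4433 / 8 = 0.1804.

0.180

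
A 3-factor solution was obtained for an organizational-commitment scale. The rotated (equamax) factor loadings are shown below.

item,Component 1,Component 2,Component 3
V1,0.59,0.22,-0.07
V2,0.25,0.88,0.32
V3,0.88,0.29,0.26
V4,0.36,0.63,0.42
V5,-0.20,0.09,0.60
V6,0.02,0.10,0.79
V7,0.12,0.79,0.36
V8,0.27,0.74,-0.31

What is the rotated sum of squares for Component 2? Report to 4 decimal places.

SS loadings for Component 2 = 0.22² + 0.88² + 0.29² + 0.63² + 0.09² + 0.10² + 0.79² + 0.74² = 0.0484 + 0.7744 + 0.0841 + 0.3969 + 0.0081 + 0.0100 + 0.6241 + 0.5476 = 2.4936

2.4936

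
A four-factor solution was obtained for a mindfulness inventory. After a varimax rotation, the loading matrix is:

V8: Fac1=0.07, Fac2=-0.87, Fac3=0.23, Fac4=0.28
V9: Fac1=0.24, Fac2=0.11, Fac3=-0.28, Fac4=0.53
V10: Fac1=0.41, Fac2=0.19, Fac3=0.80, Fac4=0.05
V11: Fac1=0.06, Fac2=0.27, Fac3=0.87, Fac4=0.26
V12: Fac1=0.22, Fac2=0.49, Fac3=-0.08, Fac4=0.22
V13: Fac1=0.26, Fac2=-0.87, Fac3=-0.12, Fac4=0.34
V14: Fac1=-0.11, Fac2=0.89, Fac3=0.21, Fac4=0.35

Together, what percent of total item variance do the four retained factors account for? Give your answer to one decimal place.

Communalities: 0.8931, 0.4290, 0.8467, 0.9010, 0.3433, 0.9545, 0.9708; Σh² = 5.3384.
Total variance with 7 standardized items is 7, so the solution explains 5.3384/7 = 0.7626 = 76.26%.

76.3%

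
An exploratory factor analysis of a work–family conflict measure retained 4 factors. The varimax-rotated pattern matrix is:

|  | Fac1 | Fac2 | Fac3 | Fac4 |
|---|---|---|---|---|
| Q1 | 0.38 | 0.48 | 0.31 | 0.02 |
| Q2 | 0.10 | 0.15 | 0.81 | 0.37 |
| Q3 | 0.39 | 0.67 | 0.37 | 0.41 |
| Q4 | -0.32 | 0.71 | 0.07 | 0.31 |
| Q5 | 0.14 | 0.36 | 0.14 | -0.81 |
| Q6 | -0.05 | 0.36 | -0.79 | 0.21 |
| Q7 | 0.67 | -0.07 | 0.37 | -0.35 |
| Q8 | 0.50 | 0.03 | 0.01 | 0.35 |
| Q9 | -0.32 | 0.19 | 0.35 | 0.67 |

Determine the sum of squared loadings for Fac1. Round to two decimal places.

1.23

SS loadings for Fac1 = 0.38² + 0.10² + 0.39² + (-0.32)² + 0.14² + (-0.05)² + 0.67² + 0.50² + (-0.32)² = 0.1444 + 0.0100 + 0.1521 + 0.1024 + 0.0196 + 0.0025 + 0.4489 + 0.2500 + 0.1024 = 1.2323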